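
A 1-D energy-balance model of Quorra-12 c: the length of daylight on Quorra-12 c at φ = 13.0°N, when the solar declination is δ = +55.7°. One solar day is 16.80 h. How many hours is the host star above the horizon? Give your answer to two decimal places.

10.25 h

cos H₀ = −tan φ · tan δ = −tan(+13.0°) × tan(+55.700°) = -0.3384, so H₀ = 1.9161 rad = 109.78°.
Daylight = 2H₀/(2π) × 16.80 h = (1.9161/π) × 16.80 = 10.25 h.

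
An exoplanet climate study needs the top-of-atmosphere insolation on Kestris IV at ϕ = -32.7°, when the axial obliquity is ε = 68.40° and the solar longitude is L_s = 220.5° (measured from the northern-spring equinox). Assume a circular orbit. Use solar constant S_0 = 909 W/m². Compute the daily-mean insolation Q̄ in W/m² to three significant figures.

Solar declination: sin δ = sin ε · sin L_s = sin 68.40° × sin 220.5° = -0.60384, so δ = -37.146°.
cos h₀ = −tan(-32.7°) tan(-37.146°) = -0.4863, h₀ = 2.0787 rad.
Bracket: h₀ sin ϕ sin δ + cos ϕ cos δ sin h₀ = 2.0787×-0.54024×-0.60384 + 0.84151×0.79710×0.87377 = 0.678110 + 0.586097 = 1.264207.
Q̄ = (S_0/π) × [bracket] = (909/π) × 1.264207 = 365.8 W/m².

Q̄ ≈ 366 W/m²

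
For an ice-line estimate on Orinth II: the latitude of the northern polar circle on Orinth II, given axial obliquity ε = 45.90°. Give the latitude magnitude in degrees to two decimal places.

44.10°

The polar circle is the lowest latitude that experiences at least one full rotation of continuous daylight at the northern-summer solstice; it lies at |φ| = 90° − ε = 90° − 45.90° = 44.10°.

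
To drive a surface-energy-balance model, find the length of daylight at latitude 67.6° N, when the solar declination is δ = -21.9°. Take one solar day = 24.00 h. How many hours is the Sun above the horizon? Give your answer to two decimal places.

cos h₀ = −tan ϕ · tan δ = −tan(+67.6°) × tan(-21.900°) = 0.9753, so h₀ = 0.2226 rad = 12.76°.
Daylight = 2h₀/(2π) × 24.00 h = (0.2226/π) × 24.00 = 1.70 h.

1.70 h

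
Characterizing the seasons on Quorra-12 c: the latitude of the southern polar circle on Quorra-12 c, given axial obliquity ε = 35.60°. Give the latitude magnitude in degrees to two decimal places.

54.40°

The polar circle is the lowest latitude that experiences at least one full rotation of continuous darkness at the northern-summer solstice; it lies at |ϕ| = 90° − ε = 90° − 35.60° = 54.40°.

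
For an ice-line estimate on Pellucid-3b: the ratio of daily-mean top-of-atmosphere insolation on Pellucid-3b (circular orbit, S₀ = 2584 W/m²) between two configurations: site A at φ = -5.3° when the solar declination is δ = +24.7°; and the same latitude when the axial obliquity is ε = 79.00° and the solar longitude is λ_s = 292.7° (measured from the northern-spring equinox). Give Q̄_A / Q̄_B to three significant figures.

— Configuration A (φ=-5.3°):
cos H₀ = −tan(-5.3°) tan(+24.700°) = 0.0427, H₀ = 1.5281 rad.
Bracket: H₀ sin φ sin δ + cos φ cos δ sin H₀ = 1.5281×-0.09237×0.41787 + 0.99572×0.90851×0.99909 = -0.058983 + 0.903798 = 0.844815.
Q̄ = (S₀/π) × [bracket] = (2584/π) × 0.844815 = 694.87 W/m².
— Configuration B (φ=-5.3°):
Solar declination: sin δ = sin ε · sin λ_s = sin 79.00° × sin 292.7° = -0.90559, so δ = -64.903°.
cos H₀ = −tan(-5.3°) tan(-64.903°) = -0.1981, H₀ = 1.7702 rad.
Bracket: H₀ sin φ sin δ + cos φ cos δ sin H₀ = 1.7702×-0.09237×-0.90559 + 0.99572×0.42416×0.98019 = 0.148076 + 0.413978 = 0.562054.
Q̄ = (S₀/π) × [bracket] = (2584/π) × 0.562054 = 462.30 W/m².
Ratio Q̄_A / Q̄_B = 694.87 / 462.30 = 1.503.

Q̄_A / Q̄_B ≈ 1.50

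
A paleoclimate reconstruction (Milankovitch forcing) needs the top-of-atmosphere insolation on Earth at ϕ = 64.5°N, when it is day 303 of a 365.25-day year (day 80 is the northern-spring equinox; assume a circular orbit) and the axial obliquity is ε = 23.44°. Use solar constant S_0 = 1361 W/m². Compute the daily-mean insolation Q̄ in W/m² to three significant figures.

Q̄ ≈ 52.2 W/m²

Solar longitude: L_s = 360° × (303 − 80)/365.25 = 219.795°.
sin δ = sin 23.44° × sin 219.795° = -0.25460, so δ = -14.750°.
cos h₀ = −tan(+64.5°) tan(-14.750°) = 0.5520, h₀ = 0.9861 rad.
Bracket: h₀ sin ϕ sin δ + cos ϕ cos δ sin h₀ = 0.9861×0.90259×-0.25460 + 0.43051×0.96705×0.83386 = -0.226605 + 0.347157 = 0.120552.
Q̄ = (S_0/π) × [bracket] = (1361/π) × 0.120552 = 52.23 W/m².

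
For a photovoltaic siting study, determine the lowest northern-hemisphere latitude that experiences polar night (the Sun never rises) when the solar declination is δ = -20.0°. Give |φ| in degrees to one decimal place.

|φ| = 70.0°

Polar night requires cos H₀ = −tan φ tan δ ≥ 1, i.e. tan φ tan δ ≤ −1.
The boundary is |tan φ| · |tan δ| = 1, so |φ| = 90° − |δ| = 90° − 20.0° = 70.0° in the northern hemisphere.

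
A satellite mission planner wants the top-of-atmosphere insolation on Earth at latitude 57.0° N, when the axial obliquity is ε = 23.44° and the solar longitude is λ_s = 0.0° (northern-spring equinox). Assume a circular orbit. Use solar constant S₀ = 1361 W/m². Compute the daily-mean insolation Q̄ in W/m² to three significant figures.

Solar declination: sin δ = sin ε · sin λ_s = sin 23.44° × sin 0.0° = 0.00000, so δ = +0.000°.
cos H₀ = −tan(+57.0°) tan(+0.000°) = -0.0000, H₀ = 1.5708 rad.
Bracket: H₀ sin φ sin δ + cos φ cos δ sin H₀ = 1.5708×0.83867×0.00000 + 0.54464×1.00000×1.00000 = 0.000000 + 0.544640 = 0.544640.
Q̄ = (S₀/π) × [bracket] = (1361/π) × 0.544640 = 235.9 W/m².

Q̄ ≈ 236 W/m²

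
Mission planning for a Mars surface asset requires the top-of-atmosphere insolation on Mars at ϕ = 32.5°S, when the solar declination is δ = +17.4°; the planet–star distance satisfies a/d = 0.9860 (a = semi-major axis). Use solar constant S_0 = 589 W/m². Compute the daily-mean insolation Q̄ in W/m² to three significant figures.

cos h₀ = −tan(-32.5°) tan(+17.400°) = 0.1996, h₀ = 1.3698 rad.
Bracket: h₀ sin ϕ sin δ + cos ϕ cos δ sin h₀ = 1.3698×-0.53730×0.29904 + 0.84339×0.95424×0.97987 = -0.220092 + 0.788596 = 0.568504.
Inverse-square distance factor (a/d)² = 0.9860² = 0.972196.
Q̄ = (S_0/π) × 0.972196 × [bracket] = (589/π) × 0.972196 × 0.568504 = 103.6 W/m².

Q̄ ≈ 104 W/m²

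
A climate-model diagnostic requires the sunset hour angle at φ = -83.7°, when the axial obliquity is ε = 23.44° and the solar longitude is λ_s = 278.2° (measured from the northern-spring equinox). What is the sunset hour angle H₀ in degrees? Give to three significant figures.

H₀ = 180°

Solar declination: sin δ = sin ε · sin λ_s = sin 23.44° × sin 278.2° = -0.39372, so δ = -23.186°.
Sunrise equation: cos H₀ = −tan φ · tan δ = -3.8796 ≤ −1, so the Sun never sets (polar day) and H₀ = π.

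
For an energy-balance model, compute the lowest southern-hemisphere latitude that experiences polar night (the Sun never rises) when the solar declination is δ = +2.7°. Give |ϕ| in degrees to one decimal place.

Polar night requires cos h₀ = −tan ϕ tan δ ≥ 1, i.e. tan ϕ tan δ ≤ −1.
The boundary is |tan ϕ| · |tan δ| = 1, so |ϕ| = 90° − |δ| = 90° − 2.7° = 87.3° in the southern hemisphere.

|ϕ| = 87.3°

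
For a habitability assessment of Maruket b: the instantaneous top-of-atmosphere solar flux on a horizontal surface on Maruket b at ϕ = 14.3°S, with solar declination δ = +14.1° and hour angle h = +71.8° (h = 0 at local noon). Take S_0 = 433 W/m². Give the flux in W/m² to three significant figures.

101 W/m²

cos θ_z = sin ϕ sin δ + cos ϕ cos δ cos h = -0.060173 + 0.293539 = 0.233366.
Flux = S_0 · cos θ_z = 433 × 0.233366 = 101.0 W/m².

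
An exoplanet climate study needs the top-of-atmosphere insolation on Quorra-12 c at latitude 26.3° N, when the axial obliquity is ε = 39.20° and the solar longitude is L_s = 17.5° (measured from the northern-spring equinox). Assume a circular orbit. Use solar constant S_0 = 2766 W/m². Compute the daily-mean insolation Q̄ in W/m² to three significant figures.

Solar declination: sin δ = sin ε · sin L_s = sin 39.20° × sin 17.5° = 0.19005, so δ = +10.956°.
cos h₀ = −tan(+26.3°) tan(+10.956°) = -0.0957, h₀ = 1.6666 rad.
Bracket: h₀ sin ϕ sin δ + cos ϕ cos δ sin h₀ = 1.6666×0.44307×0.19005 + 0.89649×0.98177×0.99541 = 0.140337 + 0.876107 = 1.016444.
Q̄ = (S_0/π) × [bracket] = (2766/π) × 1.016444 = 894.9 W/m².

Q̄ ≈ 895 W/m²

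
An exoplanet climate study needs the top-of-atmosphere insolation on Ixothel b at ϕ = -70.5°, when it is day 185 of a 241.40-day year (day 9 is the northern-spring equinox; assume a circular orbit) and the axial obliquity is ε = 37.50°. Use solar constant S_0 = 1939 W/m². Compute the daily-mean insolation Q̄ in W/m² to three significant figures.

Solar longitude: L_s = 360° × (185 − 9)/241.40 = 262.469°.
sin δ = sin 37.50° × sin 262.469° = -0.60351, so δ = -37.122°.
cos h₀ = −tan(-70.5°) tan(-37.122°) = -2.1374 ≤ −1 ⇒ polar day, h₀ = π.
Bracket: h₀ sin ϕ sin δ + cos ϕ cos δ sin h₀ = 3.1416×-0.94264×-0.60351 + 0.33381×0.79736×0.00000 = 1.787233 + 0.000000 = 1.787233.
Q̄ = (S_0/π) × [bracket] = (1939/π) × 1.787233 = 1103 W/m².

Q̄ ≈ 1.10e+03 W/m²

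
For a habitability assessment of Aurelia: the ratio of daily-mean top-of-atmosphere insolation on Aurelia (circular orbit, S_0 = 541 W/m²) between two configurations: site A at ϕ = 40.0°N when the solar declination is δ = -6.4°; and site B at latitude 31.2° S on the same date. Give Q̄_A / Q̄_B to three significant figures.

— Configuration A (ϕ=+40.0°):
cos h₀ = −tan(+40.0°) tan(-6.400°) = 0.0941, h₀ = 1.4765 rad.
Bracket: h₀ sin ϕ sin δ + cos ϕ cos δ sin h₀ = 1.4765×0.64279×-0.11147 + 0.76604×0.99377×0.99556 = -0.105794 + 0.757888 = 0.652094.
Q̄ = (S_0/π) × [bracket] = (541/π) × 0.652094 = 112.29 W/m².
— Configuration B (ϕ=-31.2°):
cos h₀ = −tan(-31.2°) tan(-6.400°) = -0.0679, h₀ = 1.6388 rad.
Bracket: h₀ sin ϕ sin δ + cos ϕ cos δ sin h₀ = 1.6388×-0.51803×-0.11147 + 0.85536×0.99377×0.99769 = 0.094632 + 0.848068 = 0.942700.
Q̄ = (S_0/π) × [bracket] = (541/π) × 0.942700 = 162.34 W/m².
Ratio Q̄_A / Q̄_B = 112.29 / 162.34 = 0.6917.

Q̄_A / Q̄_B ≈ 0.692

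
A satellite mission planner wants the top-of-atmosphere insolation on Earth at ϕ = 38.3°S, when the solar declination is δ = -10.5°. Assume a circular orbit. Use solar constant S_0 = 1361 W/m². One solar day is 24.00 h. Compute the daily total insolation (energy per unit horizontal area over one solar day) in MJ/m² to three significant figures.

cos h₀ = −tan(-38.3°) tan(-10.500°) = -0.1464, h₀ = 1.7177 rad.
Bracket: h₀ sin ϕ sin δ + cos ϕ cos δ sin h₀ = 1.7177×-0.61978×-0.18224 + 0.78478×0.98325×0.98923 = 0.194012 + 0.763324 = 0.957336.
Q̄ = (S_0/π) × [bracket] = (1361/π) × 0.957336 = 414.74 W/m².
Daily total = Q̄ × 24.00 h × 3600 s/h = 414.74 × 24.00 × 3600 / 10⁶ = 35.83 MJ/m².

35.8 MJ/m²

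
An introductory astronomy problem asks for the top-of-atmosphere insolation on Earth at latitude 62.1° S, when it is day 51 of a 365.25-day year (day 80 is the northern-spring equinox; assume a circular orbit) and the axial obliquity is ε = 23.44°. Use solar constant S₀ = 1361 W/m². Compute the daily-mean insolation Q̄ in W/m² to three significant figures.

Q̄ ≈ 327 W/m²

Solar longitude: λ_s = 360° × (51 − 80)/365.25 = -28.583°, i.e. -28.583° + 360° = 331.417°.
sin δ = sin 23.44° × sin 331.417° = -0.19032, so δ = -10.971°.
cos H₀ = −tan(-62.1°) tan(-10.971°) = -0.3661, H₀ = 1.9456 rad.
Bracket: H₀ sin φ sin δ + cos φ cos δ sin H₀ = 1.9456×-0.88377×-0.19032 + 0.46793×0.98172×0.93056 = 0.327248 + 0.427477 = 0.754725.
Q̄ = (S₀/π) × [bracket] = (1361/π) × 0.754725 = 327.0 W/m².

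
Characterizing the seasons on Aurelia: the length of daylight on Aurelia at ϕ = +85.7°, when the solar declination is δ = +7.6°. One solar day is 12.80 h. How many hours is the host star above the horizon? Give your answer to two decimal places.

Sunrise equation: cos h₀ = −tan ϕ · tan δ = -1.7745 ≤ −1, so the host star never sets (polar day) and h₀ = π.
Daylight = 2h₀/(2π) × 12.80 h = (3.1416/π) × 12.80 = 12.80 h.

12.80 h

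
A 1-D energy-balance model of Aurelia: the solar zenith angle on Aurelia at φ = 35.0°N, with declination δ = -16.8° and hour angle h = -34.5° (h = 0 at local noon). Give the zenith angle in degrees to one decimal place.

θ_z = 61.3°

cos θ_z = sin φ sin δ + cos φ cos δ cos h = -0.165782 + 0.646272 = 0.480490.
θ_z = arccos(0.480490) = 61.3°.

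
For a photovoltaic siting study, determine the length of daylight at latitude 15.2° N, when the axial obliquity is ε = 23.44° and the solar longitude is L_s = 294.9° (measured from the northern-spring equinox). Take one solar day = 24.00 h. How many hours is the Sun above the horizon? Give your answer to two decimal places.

11.20 h

Solar declination: sin δ = sin ε · sin L_s = sin 23.44° × sin 294.9° = -0.36081, so δ = -21.150°.
cos h₀ = −tan ϕ · tan δ = −tan(+15.2°) × tan(-21.150°) = 0.1051, so h₀ = 1.4655 rad = 83.97°.
Daylight = 2h₀/(2π) × 24.00 h = (1.4655/π) × 24.00 = 11.20 h.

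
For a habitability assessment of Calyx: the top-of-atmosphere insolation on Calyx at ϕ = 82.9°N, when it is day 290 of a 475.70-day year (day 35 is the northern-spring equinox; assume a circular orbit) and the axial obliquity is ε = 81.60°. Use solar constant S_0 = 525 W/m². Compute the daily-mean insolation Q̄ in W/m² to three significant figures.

Solar longitude: L_s = 360° × (290 − 35)/475.70 = 192.979°.
sin δ = sin 81.60° × sin 192.979° = -0.22218, so δ = -12.837°.
cos h₀ = −tan(+82.9°) tan(-12.837°) = 1.8295 ≥ 1 ⇒ polar night, h₀ = 0 and Q̄ = 0.

Q̄ ≈ 0.00 W/m²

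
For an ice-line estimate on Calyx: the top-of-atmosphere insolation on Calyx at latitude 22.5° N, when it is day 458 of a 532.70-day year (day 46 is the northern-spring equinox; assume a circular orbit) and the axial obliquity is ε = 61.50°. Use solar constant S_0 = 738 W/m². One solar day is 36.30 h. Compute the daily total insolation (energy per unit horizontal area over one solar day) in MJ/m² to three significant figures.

Solar longitude: L_s = 360° × (458 − 46)/532.70 = 278.431°.
sin δ = sin 61.50° × sin 278.431° = -0.86932, so δ = -60.380°.
cos h₀ = −tan(+22.5°) tan(-60.380°) = 0.7285, h₀ = 0.7546 rad.
Bracket: h₀ sin ϕ sin δ + cos ϕ cos δ sin h₀ = 0.7546×0.38268×-0.86932 + 0.92388×0.49425×0.68499 = -0.251034 + 0.312785 = 0.061751.
Q̄ = (S_0/π) × [bracket] = (738/π) × 0.061751 = 14.506 W/m².
Daily total = Q̄ × 36.30 h × 3600 s/h = 14.506 × 36.30 × 3600 / 10⁶ = 1.896 MJ/m².

1.90 MJ/m²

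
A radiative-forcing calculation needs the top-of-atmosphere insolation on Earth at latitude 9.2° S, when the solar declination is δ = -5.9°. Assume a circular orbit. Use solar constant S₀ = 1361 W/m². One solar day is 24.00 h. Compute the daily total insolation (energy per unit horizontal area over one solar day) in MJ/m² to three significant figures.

cos H₀ = −tan(-9.2°) tan(-5.900°) = -0.0167, H₀ = 1.5875 rad.
Bracket: H₀ sin φ sin δ + cos φ cos δ sin H₀ = 1.5875×-0.15988×-0.10279 + 0.98714×0.99470×0.99986 = 0.026089 + 0.981771 = 1.007860.
Q̄ = (S₀/π) × [bracket] = (1361/π) × 1.007860 = 436.62 W/m².
Daily total = Q̄ × 24.00 h × 3600 s/h = 436.62 × 24.00 × 3600 / 10⁶ = 37.72 MJ/m².

37.7 MJ/m²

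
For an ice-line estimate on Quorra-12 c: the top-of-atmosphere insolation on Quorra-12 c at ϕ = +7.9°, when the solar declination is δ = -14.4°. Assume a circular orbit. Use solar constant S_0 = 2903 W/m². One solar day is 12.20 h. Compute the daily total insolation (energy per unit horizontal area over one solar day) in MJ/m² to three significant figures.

36.8 MJ/m²

cos h₀ = −tan(+7.9°) tan(-14.400°) = 0.0356, h₀ = 1.5352 rad.
Bracket: h₀ sin ϕ sin δ + cos ϕ cos δ sin h₀ = 1.5352×0.13744×-0.24869 + 0.99051×0.96858×0.99937 = -0.052473 + 0.958784 = 0.906311.
Q̄ = (S_0/π) × [bracket] = (2903/π) × 0.906311 = 837.48 W/m².
Daily total = Q̄ × 12.20 h × 3600 s/h = 837.48 × 12.20 × 3600 / 10⁶ = 36.78 MJ/m².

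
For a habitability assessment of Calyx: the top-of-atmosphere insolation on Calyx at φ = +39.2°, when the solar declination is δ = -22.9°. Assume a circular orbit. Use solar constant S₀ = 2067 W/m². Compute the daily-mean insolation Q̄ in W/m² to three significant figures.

Q̄ ≈ 244 W/m²

cos H₀ = −tan(+39.2°) tan(-22.900°) = 0.3445, H₀ = 1.2191 rad.
Bracket: H₀ sin φ sin δ + cos φ cos δ sin H₀ = 1.2191×0.63203×-0.38912 + 0.77494×0.92119×0.93878 = -0.299820 + 0.670164 = 0.370344.
Q̄ = (S₀/π) × [bracket] = (2067/π) × 0.370344 = 243.7 W/m².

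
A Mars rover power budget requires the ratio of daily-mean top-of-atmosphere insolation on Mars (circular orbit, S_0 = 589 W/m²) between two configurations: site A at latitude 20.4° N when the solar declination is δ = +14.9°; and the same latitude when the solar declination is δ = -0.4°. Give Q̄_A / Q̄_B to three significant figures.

— Configuration A (ϕ=+20.4°):
cos h₀ = −tan(+20.4°) tan(+14.900°) = -0.0990, h₀ = 1.6699 rad.
Bracket: h₀ sin ϕ sin δ + cos ϕ cos δ sin h₀ = 1.6699×0.34857×0.25713 + 0.93728×0.96638×0.99509 = 0.149669 + 0.901321 = 1.050990.
Q̄ = (S_0/π) × [bracket] = (589/π) × 1.050990 = 197.04 W/m².
— Configuration B (ϕ=+20.4°):
cos h₀ = −tan(+20.4°) tan(-0.400°) = 0.0026, h₀ = 1.5682 rad.
Bracket: h₀ sin ϕ sin δ + cos ϕ cos δ sin h₀ = 1.5682×0.34857×-0.00698 + 0.93728×0.99998×1.00000 = -0.003815 + 0.937261 = 0.933446.
Q̄ = (S_0/π) × [bracket] = (589/π) × 0.933446 = 175.01 W/m².
Ratio Q̄_A / Q̄_B = 197.04 / 175.01 = 1.126.

Q̄_A / Q̄_B ≈ 1.13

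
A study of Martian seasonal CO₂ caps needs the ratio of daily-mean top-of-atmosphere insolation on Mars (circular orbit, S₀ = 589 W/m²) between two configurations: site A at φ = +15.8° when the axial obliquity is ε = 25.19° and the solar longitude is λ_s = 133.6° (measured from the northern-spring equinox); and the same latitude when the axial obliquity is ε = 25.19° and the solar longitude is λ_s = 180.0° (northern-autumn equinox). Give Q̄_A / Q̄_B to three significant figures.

— Configuration A (φ=+15.8°):
Solar declination: sin δ = sin ε · sin λ_s = sin 25.19° × sin 133.6° = 0.30822, so δ = +17.952°.
cos H₀ = −tan(+15.8°) tan(+17.952°) = -0.0917, H₀ = 1.6626 rad.
Bracket: H₀ sin φ sin δ + cos φ cos δ sin H₀ = 1.6626×0.27228×0.30822 + 0.96222×0.95131×0.99579 = 0.139529 + 0.911516 = 1.051045.
Q̄ = (S₀/π) × [bracket] = (589/π) × 1.051045 = 197.05 W/m².
— Configuration B (φ=+15.8°):
Solar declination: sin δ = sin ε · sin λ_s = sin 25.19° × sin 180.0° = 0.00000, so δ = +0.000°.
cos H₀ = −tan(+15.8°) tan(+0.000°) = -0.0000, H₀ = 1.5708 rad.
Bracket: H₀ sin φ sin δ + cos φ cos δ sin H₀ = 1.5708×0.27228×0.00000 + 0.96222×1.00000×1.00000 = 0.000000 + 0.962220 = 0.962220.
Q̄ = (S₀/π) × [bracket] = (589/π) × 0.962220 = 180.40 W/m².
Ratio Q̄_A / Q̄_B = 197.05 / 180.40 = 1.092.

Q̄_A / Q̄_B ≈ 1.09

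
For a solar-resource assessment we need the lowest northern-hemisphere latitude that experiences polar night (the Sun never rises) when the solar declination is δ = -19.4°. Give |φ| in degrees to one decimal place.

Polar night requires cos H₀ = −tan φ tan δ ≥ 1, i.e. tan φ tan δ ≤ −1.
The boundary is |tan φ| · |tan δ| = 1, so |φ| = 90° − |δ| = 90° − 19.4° = 70.6° in the northern hemisphere.

|φ| = 70.6°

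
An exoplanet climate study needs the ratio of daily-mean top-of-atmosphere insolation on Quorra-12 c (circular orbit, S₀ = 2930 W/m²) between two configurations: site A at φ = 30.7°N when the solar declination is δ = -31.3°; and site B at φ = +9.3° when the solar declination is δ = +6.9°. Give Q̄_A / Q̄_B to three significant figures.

— Configuration A (φ=+30.7°):
cos H₀ = −tan(+30.7°) tan(-31.300°) = 0.3610, H₀ = 1.2014 rad.
Bracket: H₀ sin φ sin δ + cos φ cos δ sin H₀ = 1.2014×0.51054×-0.51952 + 0.85985×0.85446×0.93256 = -0.318654 + 0.685159 = 0.366505.
Q̄ = (S₀/π) × [bracket] = (2930/π) × 0.366505 = 341.82 W/m².
— Configuration B (φ=+9.3°):
cos H₀ = −tan(+9.3°) tan(+6.900°) = -0.0198, H₀ = 1.5906 rad.
Bracket: H₀ sin φ sin δ + cos φ cos δ sin H₀ = 1.5906×0.16160×0.12014 + 0.98686×0.99276×0.99980 = 0.030881 + 0.979519 = 1.010400.
Q̄ = (S₀/π) × [bracket] = (2930/π) × 1.010400 = 942.35 W/m².
Ratio Q̄_A / Q̄_B = 341.82 / 942.35 = 0.3627.

Q̄_A / Q̄_B ≈ 0.363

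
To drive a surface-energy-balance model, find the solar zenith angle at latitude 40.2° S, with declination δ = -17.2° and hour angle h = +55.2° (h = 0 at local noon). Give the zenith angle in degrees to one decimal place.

θ_z = 52.6°

cos θ_z = sin φ sin δ + cos φ cos δ cos h = 0.190867 + 0.416414 = 0.607281.
θ_z = arccos(0.607281) = 52.6°.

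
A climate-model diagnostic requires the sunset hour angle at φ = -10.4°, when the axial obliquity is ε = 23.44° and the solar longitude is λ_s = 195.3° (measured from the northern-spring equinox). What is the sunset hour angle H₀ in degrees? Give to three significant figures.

Solar declination: sin δ = sin ε · sin λ_s = sin 23.44° × sin 195.3° = -0.10497, so δ = -6.025°.
cos H₀ = −tan φ · tan δ = −tan(-10.4°) × tan(-6.025°) = -0.0194, so H₀ = 1.5902 rad = 91.11°.

H₀ = 91.1°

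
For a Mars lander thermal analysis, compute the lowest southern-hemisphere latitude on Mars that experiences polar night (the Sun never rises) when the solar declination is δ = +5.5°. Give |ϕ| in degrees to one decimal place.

Polar night requires cos h₀ = −tan ϕ tan δ ≥ 1, i.e. tan ϕ tan δ ≤ −1.
The boundary is |tan ϕ| · |tan δ| = 1, so |ϕ| = 90° − |δ| = 90° − 5.5° = 84.5° in the southern hemisphere.

|ϕ| = 84.5°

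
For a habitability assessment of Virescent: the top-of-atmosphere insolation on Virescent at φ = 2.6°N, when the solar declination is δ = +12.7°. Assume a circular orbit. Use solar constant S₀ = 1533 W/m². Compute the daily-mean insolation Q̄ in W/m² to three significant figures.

cos H₀ = −tan(+2.6°) tan(+12.700°) = -0.0102, H₀ = 1.5810 rad.
Bracket: H₀ sin φ sin δ + cos φ cos δ sin H₀ = 1.5810×0.04536×0.21985 + 0.99897×0.97553×0.99995 = 0.015766 + 0.974476 = 0.990242.
Q̄ = (S₀/π) × [bracket] = (1533/π) × 0.990242 = 483.2 W/m².

Q̄ ≈ 483 W/m²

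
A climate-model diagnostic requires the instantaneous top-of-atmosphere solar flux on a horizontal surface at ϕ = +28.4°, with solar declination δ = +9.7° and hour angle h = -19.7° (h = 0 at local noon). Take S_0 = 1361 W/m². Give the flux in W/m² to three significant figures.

cos θ_z = sin ϕ sin δ + cos ϕ cos δ cos h = 0.080138 + 0.816323 = 0.896461.
Flux = S_0 · cos θ_z = 1361 × 0.896461 = 1220 W/m².

1.22e+03 W/m²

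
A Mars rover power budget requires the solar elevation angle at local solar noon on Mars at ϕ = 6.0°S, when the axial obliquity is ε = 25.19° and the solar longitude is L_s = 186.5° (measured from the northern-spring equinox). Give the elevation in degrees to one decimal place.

Solar declination: sin δ = sin ε · sin L_s = sin 25.19° × sin 186.5° = -0.04818, so δ = -2.762°.
At local noon the hour angle is zero, so the zenith angle equals |ϕ − δ| = |-6.0° − (-2.762°)| = 3.238°.
Elevation = 90° − 3.238° = 86.8°.

86.8°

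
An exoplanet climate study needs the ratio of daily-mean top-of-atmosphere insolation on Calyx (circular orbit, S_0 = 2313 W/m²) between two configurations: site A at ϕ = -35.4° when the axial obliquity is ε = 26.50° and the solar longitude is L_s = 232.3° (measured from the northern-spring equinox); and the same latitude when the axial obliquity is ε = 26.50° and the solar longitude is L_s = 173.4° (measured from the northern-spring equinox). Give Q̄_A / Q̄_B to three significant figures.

Q̄_A / Q̄_B ≈ 1.45

— Configuration A (ϕ=-35.4°):
Solar declination: sin δ = sin ε · sin L_s = sin 26.50° × sin 232.3° = -0.35304, so δ = -20.674°.
cos h₀ = −tan(-35.4°) tan(-20.674°) = -0.2682, h₀ = 1.8423 rad.
Bracket: h₀ sin ϕ sin δ + cos ϕ cos δ sin h₀ = 1.8423×-0.57928×-0.35304 + 0.81513×0.93561×0.96337 = 0.376767 + 0.734708 = 1.111475.
Q̄ = (S_0/π) × [bracket] = (2313/π) × 1.111475 = 818.32 W/m².
— Configuration B (ϕ=-35.4°):
Solar declination: sin δ = sin ε · sin L_s = sin 26.50° × sin 173.4° = 0.05128, so δ = +2.940°.
cos h₀ = −tan(-35.4°) tan(+2.940°) = 0.0365, h₀ = 1.5343 rad.
Bracket: h₀ sin ϕ sin δ + cos ϕ cos δ sin h₀ = 1.5343×-0.57928×0.05128 + 0.81513×0.99868×0.99933 = -0.045577 + 0.813509 = 0.767932.
Q̄ = (S_0/π) × [bracket] = (2313/π) × 0.767932 = 565.39 W/m².
Ratio Q̄_A / Q̄_B = 818.32 / 565.39 = 1.447.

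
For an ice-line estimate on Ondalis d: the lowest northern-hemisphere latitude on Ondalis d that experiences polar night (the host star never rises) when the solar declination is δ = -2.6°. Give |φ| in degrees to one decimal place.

|φ| = 87.4°

Polar night requires cos H₀ = −tan φ tan δ ≥ 1, i.e. tan φ tan δ ≤ −1.
The boundary is |tan φ| · |tan δ| = 1, so |φ| = 90° − |δ| = 90° − 2.6° = 87.4° in the northern hemisphere.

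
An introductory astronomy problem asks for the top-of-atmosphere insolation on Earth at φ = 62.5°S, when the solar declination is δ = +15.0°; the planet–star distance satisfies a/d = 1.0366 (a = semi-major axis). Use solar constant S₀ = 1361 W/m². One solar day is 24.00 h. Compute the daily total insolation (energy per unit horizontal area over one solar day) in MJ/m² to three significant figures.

5.87 MJ/m²

cos H₀ = −tan(-62.5°) tan(+15.000°) = 0.5147, H₀ = 1.0301 rad.
Bracket: H₀ sin φ sin δ + cos φ cos δ sin H₀ = 1.0301×-0.88701×0.25882 + 0.46175×0.96593×0.85735 = -0.236486 + 0.382394 = 0.145908.
Inverse-square distance factor (a/d)² = 1.0366² = 1.074540.
Q̄ = (S₀/π) × 1.074540 × [bracket] = (1361/π) × 1.074540 × 0.145908 = 67.922 W/m².
Daily total = Q̄ × 24.00 h × 3600 s/h = 67.922 × 24.00 × 3600 / 10⁶ = 5.868 MJ/m².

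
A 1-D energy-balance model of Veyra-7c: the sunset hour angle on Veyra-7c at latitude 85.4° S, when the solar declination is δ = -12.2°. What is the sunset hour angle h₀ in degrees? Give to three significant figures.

Sunrise equation: cos h₀ = −tan ϕ · tan δ = -2.6872 ≤ −1, so the host star never sets (polar day) and h₀ = π.

h₀ = 180°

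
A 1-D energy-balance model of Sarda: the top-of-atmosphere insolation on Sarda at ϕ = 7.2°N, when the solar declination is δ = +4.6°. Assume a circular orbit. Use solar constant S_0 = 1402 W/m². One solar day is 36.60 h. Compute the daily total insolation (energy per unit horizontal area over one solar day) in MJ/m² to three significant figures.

cos h₀ = −tan(+7.2°) tan(+4.600°) = -0.0102, h₀ = 1.5810 rad.
Bracket: h₀ sin ϕ sin δ + cos ϕ cos δ sin h₀ = 1.5810×0.12533×0.08020 + 0.99211×0.99678×0.99995 = 0.015891 + 0.988866 = 1.004757.
Q̄ = (S_0/π) × [bracket] = (1402/π) × 1.004757 = 448.39 W/m².
Daily total = Q̄ × 36.60 h × 3600 s/h = 448.39 × 36.60 × 3600 / 10⁶ = 59.08 MJ/m².

59.1 MJ/m²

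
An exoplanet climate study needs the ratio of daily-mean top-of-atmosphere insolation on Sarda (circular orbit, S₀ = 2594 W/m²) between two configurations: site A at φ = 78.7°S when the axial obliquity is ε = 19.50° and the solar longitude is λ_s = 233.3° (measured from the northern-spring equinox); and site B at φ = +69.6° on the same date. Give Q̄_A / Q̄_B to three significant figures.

Q̄_A / Q̄_B ≈ 20.2

— Configuration A (φ=-78.7°):
Solar declination: sin δ = sin ε · sin λ_s = sin 19.50° × sin 233.3° = -0.26764, so δ = -15.524°.
cos H₀ = −tan(-78.7°) tan(-15.524°) = -1.3901 ≤ −1 ⇒ polar day, H₀ = π.
Bracket: H₀ sin φ sin δ + cos φ cos δ sin H₀ = 3.1416×-0.98061×-0.26764 + 0.19595×0.96352×0.00000 = 0.824514 + 0.000000 = 0.824514.
Q̄ = (S₀/π) × [bracket] = (2594/π) × 0.824514 = 680.80 W/m².
— Configuration B (φ=+69.6°):
cos H₀ = −tan(+69.6°) tan(-15.524°) = 0.7469, H₀ = 0.7274 rad.
Bracket: H₀ sin φ sin δ + cos φ cos δ sin H₀ = 0.7274×0.93728×-0.26764 + 0.34857×0.96352×0.66493 = -0.182471 + 0.223320 = 0.040849.
Q̄ = (S₀/π) × [bracket] = (2594/π) × 0.040849 = 33.729 W/m².
Ratio Q̄_A / Q̄_B = 680.80 / 33.729 = 20.18.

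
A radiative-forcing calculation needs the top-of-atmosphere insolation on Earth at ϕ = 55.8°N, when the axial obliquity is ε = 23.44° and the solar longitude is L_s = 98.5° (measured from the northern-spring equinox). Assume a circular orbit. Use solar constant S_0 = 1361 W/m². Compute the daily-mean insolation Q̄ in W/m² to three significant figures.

Solar declination: sin δ = sin ε · sin L_s = sin 23.44° × sin 98.5° = 0.39342, so δ = +23.167°.
cos h₀ = −tan(+55.8°) tan(+23.167°) = -0.6297, h₀ = 2.2519 rad.
Bracket: h₀ sin ϕ sin δ + cos ϕ cos δ sin h₀ = 2.2519×0.82708×0.39342 + 0.56208×0.91936×0.77686 = 0.732745 + 0.401445 = 1.134190.
Q̄ = (S_0/π) × [bracket] = (1361/π) × 1.134190 = 491.4 W/m².

Q̄ ≈ 491 W/m²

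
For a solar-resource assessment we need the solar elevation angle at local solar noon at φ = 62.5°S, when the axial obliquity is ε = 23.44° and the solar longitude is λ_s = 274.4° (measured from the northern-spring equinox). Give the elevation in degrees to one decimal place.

50.9°

Solar declination: sin δ = sin ε · sin λ_s = sin 23.44° × sin 274.4° = -0.39662, so δ = -23.367°.
At local noon the hour angle is zero, so the zenith angle equals |φ − δ| = |-62.5° − (-23.367°)| = 39.133°.
Elevation = 90° − 39.133° = 50.9°.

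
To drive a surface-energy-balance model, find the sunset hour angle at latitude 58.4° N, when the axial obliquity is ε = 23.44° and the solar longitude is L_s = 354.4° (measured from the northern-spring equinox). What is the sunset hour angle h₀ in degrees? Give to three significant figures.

h₀ = 86.4°

Solar declination: sin δ = sin ε · sin L_s = sin 23.44° × sin 354.4° = -0.03882, so δ = -2.225°.
cos h₀ = −tan ϕ · tan δ = −tan(+58.4°) × tan(-2.225°) = 0.0631, so h₀ = 1.5076 rad = 86.38°.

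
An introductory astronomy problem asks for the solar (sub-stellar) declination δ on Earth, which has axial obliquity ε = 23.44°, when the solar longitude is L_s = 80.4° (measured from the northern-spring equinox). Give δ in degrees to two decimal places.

sin δ = sin ε · sin L_s = sin 23.44° × sin 80.4° = 0.392218.
δ = arcsin(0.392218) = +23.09°.

δ = +23.09°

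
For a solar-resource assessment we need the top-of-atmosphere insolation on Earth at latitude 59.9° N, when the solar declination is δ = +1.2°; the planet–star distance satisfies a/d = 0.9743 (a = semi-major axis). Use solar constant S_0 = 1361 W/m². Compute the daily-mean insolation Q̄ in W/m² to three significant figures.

Q̄ ≈ 218 W/m²

cos h₀ = −tan(+59.9°) tan(+1.200°) = -0.0361, h₀ = 1.6069 rad.
Bracket: h₀ sin ϕ sin δ + cos ϕ cos δ sin h₀ = 1.6069×0.86515×0.02094 + 0.50151×0.99978×0.99935 = 0.029111 + 0.501074 = 0.530185.
Inverse-square distance factor (a/d)² = 0.9743² = 0.949260.
Q̄ = (S_0/π) × 0.949260 × [bracket] = (1361/π) × 0.949260 × 0.530185 = 218.0 W/m².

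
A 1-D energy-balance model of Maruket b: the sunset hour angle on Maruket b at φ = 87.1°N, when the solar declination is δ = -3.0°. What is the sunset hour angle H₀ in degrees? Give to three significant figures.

H₀ = 0.00°

cos H₀ = −tan φ · tan δ = 1.0345 ≥ 1, so the host star never rises (polar night) and H₀ = 0.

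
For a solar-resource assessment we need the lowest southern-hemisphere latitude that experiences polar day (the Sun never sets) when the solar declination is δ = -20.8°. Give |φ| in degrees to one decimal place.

Polar day requires cos H₀ = −tan φ tan δ ≤ −1, i.e. tan φ tan δ ≥ 1.
The boundary is |tan φ| · |tan δ| = 1, so |φ| = 90° − |δ| = 90° − 20.8° = 69.2° in the southern hemisphere.

|φ| = 69.2°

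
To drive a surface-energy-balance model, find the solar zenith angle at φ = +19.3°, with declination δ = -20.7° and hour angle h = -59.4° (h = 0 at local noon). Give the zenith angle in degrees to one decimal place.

θ_z = 70.6°

cos θ_z = sin φ sin δ + cos φ cos δ cos h = -0.116829 + 0.449419 = 0.332590.
θ_z = arccos(0.332590) = 70.6°.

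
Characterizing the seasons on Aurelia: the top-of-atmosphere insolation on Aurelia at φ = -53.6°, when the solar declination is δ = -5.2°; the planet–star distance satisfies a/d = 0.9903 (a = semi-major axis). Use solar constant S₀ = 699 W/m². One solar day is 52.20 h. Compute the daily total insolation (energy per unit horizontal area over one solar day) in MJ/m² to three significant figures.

cos H₀ = −tan(-53.6°) tan(-5.200°) = -0.1234, H₀ = 1.6946 rad.
Bracket: H₀ sin φ sin δ + cos φ cos δ sin H₀ = 1.6946×-0.80489×-0.09063 + 0.59342×0.99588×0.99235 = 0.123616 + 0.586454 = 0.710070.
Inverse-square distance factor (a/d)² = 0.9903² = 0.980694.
Q̄ = (S₀/π) × 0.980694 × [bracket] = (699/π) × 0.980694 × 0.710070 = 154.94 W/m².
Daily total = Q̄ × 52.20 h × 3600 s/h = 154.94 × 52.20 × 3600 / 10⁶ = 29.12 MJ/m².

29.1 MJ/m²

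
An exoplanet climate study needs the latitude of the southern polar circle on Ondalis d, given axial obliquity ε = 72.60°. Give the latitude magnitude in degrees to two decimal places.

17.40°

The polar circle is the lowest latitude that experiences at least one full rotation of continuous darkness at the northern-summer solstice; it lies at |ϕ| = 90° − ε = 90° − 72.60° = 17.40°.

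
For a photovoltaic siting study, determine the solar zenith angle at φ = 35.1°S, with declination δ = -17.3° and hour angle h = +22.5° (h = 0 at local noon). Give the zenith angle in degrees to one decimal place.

θ_z = 26.8°

cos θ_z = sin φ sin δ + cos φ cos δ cos h = 0.170992 + 0.721677 = 0.892669.
θ_z = arccos(0.892669) = 26.8°.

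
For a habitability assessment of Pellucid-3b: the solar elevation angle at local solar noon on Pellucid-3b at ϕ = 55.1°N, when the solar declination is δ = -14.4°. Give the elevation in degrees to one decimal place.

20.5°

At local noon the hour angle is zero, so the zenith angle equals |ϕ − δ| = |+55.1° − (-14.400°)| = 69.500°.
Elevation = 90° − 69.500° = 20.5°.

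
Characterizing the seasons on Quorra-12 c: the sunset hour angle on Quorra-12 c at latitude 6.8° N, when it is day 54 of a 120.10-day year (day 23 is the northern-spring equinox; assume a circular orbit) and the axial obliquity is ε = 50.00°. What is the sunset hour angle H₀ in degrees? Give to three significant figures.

H₀ = 98.1°

Solar longitude: λ_s = 360° × (54 − 23)/120.10 = 92.923°.
sin δ = sin 50.00° × sin 92.923° = 0.76505, so δ = +49.911°.
cos H₀ = −tan φ · tan δ = −tan(+6.8°) × tan(+49.911°) = -0.1417, so H₀ = 1.7129 rad = 98.14°.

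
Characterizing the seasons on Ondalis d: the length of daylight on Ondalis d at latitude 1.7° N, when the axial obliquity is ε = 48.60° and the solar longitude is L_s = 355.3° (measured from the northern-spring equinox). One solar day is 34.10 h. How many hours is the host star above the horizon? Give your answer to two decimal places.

Solar declination: sin δ = sin ε · sin L_s = sin 48.60° × sin 355.3° = -0.06146, so δ = -3.524°.
cos h₀ = −tan ϕ · tan δ = −tan(+1.7°) × tan(-3.524°) = 0.0018, so h₀ = 1.5690 rad = 89.90°.
Daylight = 2h₀/(2π) × 34.10 h = (1.5690/π) × 34.10 = 17.03 h.

17.03 h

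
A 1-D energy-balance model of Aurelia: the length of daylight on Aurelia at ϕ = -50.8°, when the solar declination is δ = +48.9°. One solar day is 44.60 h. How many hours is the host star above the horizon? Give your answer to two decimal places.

0.00 h

cos h₀ = −tan ϕ · tan δ = 1.4055 ≥ 1, so the host star never rises (polar night) and h₀ = 0.
Daylight = 2h₀/(2π) × 44.60 h = (0.0000/π) × 44.60 = 0.00 h.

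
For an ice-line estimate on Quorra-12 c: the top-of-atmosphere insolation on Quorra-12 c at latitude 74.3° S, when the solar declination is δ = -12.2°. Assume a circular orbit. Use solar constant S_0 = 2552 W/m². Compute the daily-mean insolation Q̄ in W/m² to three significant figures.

Q̄ ≈ 542 W/m²

cos h₀ = −tan(-74.3°) tan(-12.200°) = -0.7692, h₀ = 2.4484 rad.
Bracket: h₀ sin ϕ sin δ + cos ϕ cos δ sin h₀ = 2.4484×-0.96269×-0.21132 + 0.27060×0.97742×0.63903 = 0.498092 + 0.169017 = 0.667109.
Q̄ = (S_0/π) × [bracket] = (2552/π) × 0.667109 = 541.9 W/m².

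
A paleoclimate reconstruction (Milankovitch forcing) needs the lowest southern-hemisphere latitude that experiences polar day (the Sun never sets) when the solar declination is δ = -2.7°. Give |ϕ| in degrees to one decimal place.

Polar day requires cos h₀ = −tan ϕ tan δ ≤ −1, i.e. tan ϕ tan δ ≥ 1.
The boundary is |tan ϕ| · |tan δ| = 1, so |ϕ| = 90° − |δ| = 90° − 2.7° = 87.3° in the southern hemisphere.

|ϕ| = 87.3°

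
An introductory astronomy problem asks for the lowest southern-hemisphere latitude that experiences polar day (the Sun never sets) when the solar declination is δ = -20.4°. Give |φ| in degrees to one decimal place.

|φ| = 69.6°

Polar day requires cos H₀ = −tan φ tan δ ≤ −1, i.e. tan φ tan δ ≥ 1.
The boundary is |tan φ| · |tan δ| = 1, so |φ| = 90° − |δ| = 90° − 20.4° = 69.6° in the southern hemisphere.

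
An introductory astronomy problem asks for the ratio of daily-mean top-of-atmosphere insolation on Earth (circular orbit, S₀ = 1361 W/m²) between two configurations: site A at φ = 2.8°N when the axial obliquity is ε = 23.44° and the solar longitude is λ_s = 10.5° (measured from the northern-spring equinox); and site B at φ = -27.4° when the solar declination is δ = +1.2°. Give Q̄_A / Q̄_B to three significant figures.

— Configuration A (φ=+2.8°):
Solar declination: sin δ = sin ε · sin λ_s = sin 23.44° × sin 10.5° = 0.07249, so δ = +4.157°.
cos H₀ = −tan(+2.8°) tan(+4.157°) = -0.0036, H₀ = 1.5744 rad.
Bracket: H₀ sin φ sin δ + cos φ cos δ sin H₀ = 1.5744×0.04885×0.07249 + 0.99881×0.99737×0.99999 = 0.005575 + 0.996173 = 1.001748.
Q̄ = (S₀/π) × [bracket] = (1361/π) × 1.001748 = 433.98 W/m².
— Configuration B (φ=-27.4°):
cos H₀ = −tan(-27.4°) tan(+1.200°) = 0.0109, H₀ = 1.5599 rad.
Bracket: H₀ sin φ sin δ + cos φ cos δ sin H₀ = 1.5599×-0.46020×0.02094 + 0.88782×0.99978×0.99994 = -0.015032 + 0.887571 = 0.872539.
Q̄ = (S₀/π) × [bracket] = (1361/π) × 0.872539 = 378.00 W/m².
Ratio Q̄_A / Q̄_B = 433.98 / 378.00 = 1.148.

Q̄_A / Q̄_B ≈ 1.15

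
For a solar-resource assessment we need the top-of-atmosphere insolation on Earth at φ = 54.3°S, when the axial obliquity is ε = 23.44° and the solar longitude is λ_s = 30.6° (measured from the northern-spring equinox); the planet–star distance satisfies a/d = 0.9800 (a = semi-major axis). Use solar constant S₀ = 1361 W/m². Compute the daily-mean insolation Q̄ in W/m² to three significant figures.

Solar declination: sin δ = sin ε · sin λ_s = sin 23.44° × sin 30.6° = 0.20249, so δ = +11.683°.
cos H₀ = −tan(-54.3°) tan(+11.683°) = 0.2878, H₀ = 1.2789 rad.
Bracket: H₀ sin φ sin δ + cos φ cos δ sin H₀ = 1.2789×-0.81208×0.20249 + 0.58354×0.97928×0.95770 = -0.210300 + 0.547277 = 0.336977.
Inverse-square distance factor (a/d)² = 0.9800² = 0.960400.
Q̄ = (S₀/π) × 0.960400 × [bracket] = (1361/π) × 0.960400 × 0.336977 = 140.2 W/m².

Q̄ ≈ 140 W/m²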